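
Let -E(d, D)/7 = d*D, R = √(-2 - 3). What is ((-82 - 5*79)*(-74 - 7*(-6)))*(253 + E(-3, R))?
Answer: 3861792 + 320544*I*√5 ≈ 3.8618e+6 + 7.1676e+5*I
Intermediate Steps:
R = I*√5 (R = √(-5) = I*√5 ≈ 2.2361*I)
E(d, D) = -7*D*d (E(d, D) = -7*d*D = -7*D*d)
((-82 - 5*79)*(-74 - 7*(-6)))*(253 + E(-3, R)) = ((-82 - 5*79)*(-74 - 7*(-6)))*(253 - 7*I*√5*(-3)) = ((-82 - 395)*(-74 + 42))*(253 + 21*I*√5) = (-477*(-32))*(253 + 21*I*√5) = 15264*(253 + 21*I*√5) = 3861792 + 320544*I*√5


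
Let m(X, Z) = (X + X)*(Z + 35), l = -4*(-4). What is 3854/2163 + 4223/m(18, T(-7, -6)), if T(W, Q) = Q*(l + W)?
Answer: -2166071/493164 ≈ -4.3922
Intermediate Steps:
l = 16
T(W, Q) = Q*(16 + W)
m(X, Z) = 2*X*(35 + Z) (m(X, Z) = (2*X)*(35 + Z) = 2*X*(35 + Z))
3854/2163 + 4223/m(18, T(-7, -6)) = 3854/2163 + 4223/((2*18*(35 - 6*(16 - 7)))) = 3854*(1/2163) + 4223/((2*18*(35 - 6*9))) = 3854/2163 + 4223/((2*18*(35 - 54))) = 3854/2163 + 4223/((2*18*(-19))) = 3854/2163 + 4223/(-684) = 3854/2163 + 4223*(-1/684) = 3854/2163 - 4223/684 = -2166071/493164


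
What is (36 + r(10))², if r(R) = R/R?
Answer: 1369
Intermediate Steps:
r(R) = 1
(36 + r(10))² = (36 + 1)² = 37² = 1369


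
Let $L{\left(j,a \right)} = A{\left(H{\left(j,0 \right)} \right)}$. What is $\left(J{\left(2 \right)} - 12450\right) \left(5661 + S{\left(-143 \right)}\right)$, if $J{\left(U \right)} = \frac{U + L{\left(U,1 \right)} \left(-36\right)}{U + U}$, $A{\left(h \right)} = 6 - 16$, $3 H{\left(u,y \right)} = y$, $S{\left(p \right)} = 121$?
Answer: $-71462629$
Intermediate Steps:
$H{\left(u,y \right)} = \frac{y}{3}$
$A{\left(h \right)} = -10$ ($A{\left(h \right)} = 6 - 16 = -10$)
$L{\left(j,a \right)} = -10$
$J{\left(U \right)} = \frac{360 + U}{2 U}$ ($J{\left(U \right)} = \frac{U - -360}{U + U} = \frac{U + 360}{2 U} = \left(360 + U\right) \frac{1}{2 U} = \frac{360 + U}{2 U}$)
$\left(J{\left(2 \right)} - 12450\right) \left(5661 + S{\left(-143 \right)}\right) = \left(\frac{360 + 2}{2 \cdot 2} - 12450\right) \left(5661 + 121\right) = \left(\frac{1}{2} \cdot \frac{1}{2} \cdot 362 - 12450\right) 5782 = \left(\frac{181}{2} - 12450\right) 5782 = \left(- \frac{24719}{2}\right) 5782 = -71462629$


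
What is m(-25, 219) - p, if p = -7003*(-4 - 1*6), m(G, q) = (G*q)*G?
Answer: 66845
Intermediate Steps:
m(G, q) = q*G²
p = 70030 (p = -7003*(-4 - 6) = -7003*(-10) = 70030)
m(-25, 219) - p = 219*(-25)² - 1*70030 = 219*625 - 70030 = 136875 - 70030 = 66845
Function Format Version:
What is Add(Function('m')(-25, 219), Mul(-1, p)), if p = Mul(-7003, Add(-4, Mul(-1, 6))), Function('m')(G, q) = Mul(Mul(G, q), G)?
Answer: 66845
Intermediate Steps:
Function('m')(G, q) = Mul(q, Pow(G, 2))
p = 70030 (p = Mul(-7003, Add(-4, -6)) = Mul(-7003, -10) = 70030)
Add(Function('m')(-25, 219), Mul(-1, p)) = Add(Mul(219, Pow(-25, 2)), Mul(-1, 70030)) = Add(Mul(219, 625), -70030) = Add(136875, -70030) = 66845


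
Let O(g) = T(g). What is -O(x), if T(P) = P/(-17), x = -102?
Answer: -6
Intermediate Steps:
T(P) = -P/17 (T(P) = P*(-1/17) = -P/17)
O(g) = -g/17
-O(x) = -(-1)*(-102)/17 = -1*6 = -6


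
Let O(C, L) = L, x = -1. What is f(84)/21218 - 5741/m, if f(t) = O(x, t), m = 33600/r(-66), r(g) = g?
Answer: 670204159/59410400 ≈ 11.281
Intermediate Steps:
m = -5600/11 (m = 33600/(-66) = 33600*(-1/66) = -5600/11 ≈ -509.09)
f(t) = t
f(84)/21218 - 5741/m = 84/21218 - 5741/(-5600/11) = 84*(1/21218) - 5741*(-11/5600) = 42/10609 + 63151/5600 = 670204159/59410400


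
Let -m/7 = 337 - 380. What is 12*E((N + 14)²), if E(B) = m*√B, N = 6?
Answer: 72240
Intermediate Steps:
m = 301 (m = -7*(337 - 380) = -7*(-43) = 301)
E(B) = 301*√B
12*E((N + 14)²) = 12*(301*√((6 + 14)²)) = 12*(301*√(20²)) = 12*(301*√400) = 12*(301*20) = 12*6020 = 72240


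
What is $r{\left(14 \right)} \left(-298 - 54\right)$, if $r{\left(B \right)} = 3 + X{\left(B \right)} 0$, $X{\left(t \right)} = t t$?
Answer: $-1056$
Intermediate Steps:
$X{\left(t \right)} = t^{2}$
$r{\left(B \right)} = 3$ ($r{\left(B \right)} = 3 + B^{2} \cdot 0 = 3 + 0 = 3$)
$r{\left(14 \right)} \left(-298 - 54\right) = 3 \left(-298 - 54\right) = 3 \left(-352\right) = -1056$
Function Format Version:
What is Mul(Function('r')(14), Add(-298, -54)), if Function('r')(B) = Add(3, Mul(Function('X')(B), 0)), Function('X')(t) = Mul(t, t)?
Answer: -1056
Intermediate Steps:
Function('X')(t) = Pow(t, 2)
Function('r')(B) = 3 (Function('r')(B) = Add(3, Mul(Pow(B, 2), 0)) = Add(3, 0) = 3)
Mul(Function('r')(14), Add(-298, -54)) = Mul(3, Add(-298, -54)) = Mul(3, -352) = -1056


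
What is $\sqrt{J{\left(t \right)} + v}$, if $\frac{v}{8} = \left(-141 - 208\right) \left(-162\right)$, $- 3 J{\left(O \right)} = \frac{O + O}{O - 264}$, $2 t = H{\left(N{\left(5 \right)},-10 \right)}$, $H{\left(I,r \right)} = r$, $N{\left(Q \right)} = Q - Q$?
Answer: $\frac{\sqrt{294562519626}}{807} \approx 672.54$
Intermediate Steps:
$N{\left(Q \right)} = 0$
$t = -5$ ($t = \frac{1}{2} \left(-10\right) = -5$)
$J{\left(O \right)} = - \frac{2 O}{3 \left(-264 + O\right)}$ ($J{\left(O \right)} = - \frac{\left(O + O\right) \frac{1}{O - 264}}{3} = - \frac{2 O \frac{1}{-264 + O}}{3} = - \frac{2 O}{3 \left(-264 + O\right)}$)
$v = 452304$ ($v = 8 \left(-141 - 208\right) \left(-162\right) = 8 \left(\left(-349\right) \left(-162\right)\right) = 8 \cdot 56538 = 452304$)
$\sqrt{J{\left(t \right)} + v} = \sqrt{\left(-2\right) \left(-5\right) \frac{1}{-792 + 3 \left(-5\right)} + 452304} = \sqrt{\left(-2\right) \left(-5\right) \frac{1}{-792 - 15} + 452304} = \sqrt{\left(-2\right) \left(-5\right) \frac{1}{-807} + 452304} = \sqrt{\left(-2\right) \left(-5\right) \left(- \frac{1}{807}\right) + 452304} = \sqrt{- \frac{10}{807} + 452304} = \sqrt{\frac{365009318}{807}} = \frac{\sqrt{294562519626}}{807}$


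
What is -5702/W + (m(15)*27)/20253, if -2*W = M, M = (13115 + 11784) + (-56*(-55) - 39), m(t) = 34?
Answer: 21384511/47155735 ≈ 0.45349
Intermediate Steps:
M = 27940 (M = 24899 + (3080 - 39) = 24899 + 3041 = 27940)
W = -13970 (W = -½*27940 = -13970)
-5702/W + (m(15)*27)/20253 = -5702/(-13970) + (34*27)/20253 = -5702*(-1/13970) + 918*(1/20253) = 2851/6985 + 306/6751 = 21384511/47155735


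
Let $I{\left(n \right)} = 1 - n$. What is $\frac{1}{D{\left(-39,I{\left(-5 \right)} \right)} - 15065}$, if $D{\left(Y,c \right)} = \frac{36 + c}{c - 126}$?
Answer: $- \frac{20}{301307} \approx -6.6377 \cdot 10^{-5}$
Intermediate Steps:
$D{\left(Y,c \right)} = \frac{36 + c}{-126 + c}$
$\frac{1}{D{\left(-39,I{\left(-5 \right)} \right)} - 15065} = \frac{1}{\frac{36 + \left(1 - -5\right)}{-126 + \left(1 - -5\right)} - 15065} = \frac{1}{\frac{36 + \left(1 + 5\right)}{-126 + \left(1 + 5\right)} - 15065} = \frac{1}{\frac{36 + 6}{-126 + 6} - 15065} = \frac{1}{\frac{1}{-120} \cdot 42 - 15065} = \frac{1}{\left(- \frac{1}{120}\right) 42 - 15065} = \frac{1}{- \frac{7}{20} - 15065} = \frac{1}{- \frac{301307}{20}} = - \frac{20}{301307}$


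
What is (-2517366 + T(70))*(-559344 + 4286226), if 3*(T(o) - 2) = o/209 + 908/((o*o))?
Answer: -2402005538735899458/256025 ≈ -9.3819e+12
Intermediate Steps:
T(o) = 2 + o/627 + 908/(3*o²) (T(o) = 2 + (o/209 + 908/((o*o)))/3 = 2 + (o*(1/209) + 908/(o²))/3 = 2 + (o/209 + 908/o²)/3 = 2 + (908/o² + o/209)/3 = 2 + (o/627 + 908/(3*o²)) = 2 + o/627 + 908/(3*o²))
(-2517366 + T(70))*(-559344 + 4286226) = (-2517366 + (2 + (1/627)*70 + (908/3)/70²))*(-559344 + 4286226) = (-2517366 + (2 + 70/627 + (908/3)*(1/4900)))*3726882 = (-2517366 + (2 + 70/627 + 227/3675))*3726882 = (-2517366 + 1669343/768075)*3726882 = -1933524221107/768075*3726882 = -2402005538735899458/256025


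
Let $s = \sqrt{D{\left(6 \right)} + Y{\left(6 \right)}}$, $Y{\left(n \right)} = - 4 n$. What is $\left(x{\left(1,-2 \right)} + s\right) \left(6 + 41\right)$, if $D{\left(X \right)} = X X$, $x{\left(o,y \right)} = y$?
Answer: $-94 + 94 \sqrt{3} \approx 68.813$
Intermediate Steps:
$D{\left(X \right)} = X^{2}$
$s = 2 \sqrt{3}$ ($s = \sqrt{6^{2} - 24} = \sqrt{36 - 24} = \sqrt{12} = 2 \sqrt{3} \approx 3.4641$)
$\left(x{\left(1,-2 \right)} + s\right) \left(6 + 41\right) = \left(-2 + 2 \sqrt{3}\right) \left(6 + 41\right) = \left(-2 + 2 \sqrt{3}\right) 47 = -94 + 94 \sqrt{3}$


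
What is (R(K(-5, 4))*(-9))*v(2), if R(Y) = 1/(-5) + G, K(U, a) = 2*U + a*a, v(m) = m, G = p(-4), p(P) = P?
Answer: 378/5 ≈ 75.600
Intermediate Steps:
G = -4
K(U, a) = a² + 2*U (K(U, a) = 2*U + a² = a² + 2*U)
R(Y) = -21/5 (R(Y) = 1/(-5) - 4 = -⅕ - 4 = -21/5)
(R(K(-5, 4))*(-9))*v(2) = -21/5*(-9)*2 = (189/5)*2 = 378/5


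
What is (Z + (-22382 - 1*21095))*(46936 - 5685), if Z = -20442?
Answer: -2636722669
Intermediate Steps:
(Z + (-22382 - 1*21095))*(46936 - 5685) = (-20442 + (-22382 - 1*21095))*(46936 - 5685) = (-20442 + (-22382 - 21095))*41251 = (-20442 - 43477)*41251 = -63919*41251 = -2636722669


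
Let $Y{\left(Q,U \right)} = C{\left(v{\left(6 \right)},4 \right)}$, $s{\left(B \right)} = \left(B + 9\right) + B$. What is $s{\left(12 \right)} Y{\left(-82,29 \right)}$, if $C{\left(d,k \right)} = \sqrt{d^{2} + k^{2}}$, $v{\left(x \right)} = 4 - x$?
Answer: $66 \sqrt{5} \approx 147.58$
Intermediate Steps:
$s{\left(B \right)} = 9 + 2 B$ ($s{\left(B \right)} = \left(9 + B\right) + B = 9 + 2 B$)
$Y{\left(Q,U \right)} = 2 \sqrt{5}$ ($Y{\left(Q,U \right)} = \sqrt{\left(4 - 6\right)^{2} + 4^{2}} = \sqrt{\left(4 - 6\right)^{2} + 16} = \sqrt{\left(-2\right)^{2} + 16} = \sqrt{4 + 16} = \sqrt{20} = 2 \sqrt{5}$)
$s{\left(12 \right)} Y{\left(-82,29 \right)} = \left(9 + 2 \cdot 12\right) 2 \sqrt{5} = \left(9 + 24\right) 2 \sqrt{5} = 33 \cdot 2 \sqrt{5} = 66 \sqrt{5}$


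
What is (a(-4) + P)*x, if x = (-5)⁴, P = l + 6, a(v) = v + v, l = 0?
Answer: -1250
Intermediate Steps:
a(v) = 2*v
P = 6 (P = 0 + 6 = 6)
x = 625
(a(-4) + P)*x = (2*(-4) + 6)*625 = (-8 + 6)*625 = -2*625 = -1250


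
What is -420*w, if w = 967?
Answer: -406140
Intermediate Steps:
-420*w = -420*967 = -406140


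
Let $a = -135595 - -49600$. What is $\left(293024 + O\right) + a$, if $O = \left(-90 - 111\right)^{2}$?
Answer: $247430$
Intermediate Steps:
$a = -85995$ ($a = -135595 + 49600 = -85995$)
$O = 40401$ ($O = \left(-201\right)^{2} = 40401$)
$\left(293024 + O\right) + a = \left(293024 + 40401\right) - 85995 = 333425 - 85995 = 247430$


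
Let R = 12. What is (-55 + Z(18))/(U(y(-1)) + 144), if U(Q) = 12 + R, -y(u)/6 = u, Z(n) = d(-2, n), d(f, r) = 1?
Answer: -9/28 ≈ -0.32143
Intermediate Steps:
Z(n) = 1
y(u) = -6*u
U(Q) = 24 (U(Q) = 12 + 12 = 24)
(-55 + Z(18))/(U(y(-1)) + 144) = (-55 + 1)/(24 + 144) = -54/168 = -54*1/168 = -9/28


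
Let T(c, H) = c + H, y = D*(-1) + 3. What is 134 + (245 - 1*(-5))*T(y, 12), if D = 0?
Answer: 3884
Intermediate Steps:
y = 3 (y = 0*(-1) + 3 = 0 + 3 = 3)
T(c, H) = H + c
134 + (245 - 1*(-5))*T(y, 12) = 134 + (245 - 1*(-5))*(12 + 3) = 134 + (245 + 5)*15 = 134 + 250*15 = 134 + 3750 = 3884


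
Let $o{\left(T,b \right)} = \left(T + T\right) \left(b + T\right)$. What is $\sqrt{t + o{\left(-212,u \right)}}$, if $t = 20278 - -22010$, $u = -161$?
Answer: $2 \sqrt{50110} \approx 447.71$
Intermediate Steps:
$t = 42288$ ($t = 20278 + 22010 = 42288$)
$o{\left(T,b \right)} = 2 T \left(T + b\right)$
$\sqrt{t + o{\left(-212,u \right)}} = \sqrt{42288 + 2 \left(-212\right) \left(-212 - 161\right)} = \sqrt{42288 + 2 \left(-212\right) \left(-373\right)} = \sqrt{42288 + 158152} = \sqrt{200440} = 2 \sqrt{50110}$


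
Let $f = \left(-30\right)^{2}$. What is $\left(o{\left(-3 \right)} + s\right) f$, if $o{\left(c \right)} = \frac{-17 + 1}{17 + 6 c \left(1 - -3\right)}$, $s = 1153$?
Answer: $\frac{11417580}{11} \approx 1.038 \cdot 10^{6}$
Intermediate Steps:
$o{\left(c \right)} = - \frac{16}{17 + 24 c}$ ($o{\left(c \right)} = - \frac{16}{17 + 6 c \left(1 + 3\right)} = - \frac{16}{17 + 6 c 4} = - \frac{16}{17 + 24 c}$)
$f = 900$
$\left(o{\left(-3 \right)} + s\right) f = \left(- \frac{16}{17 + 24 \left(-3\right)} + 1153\right) 900 = \left(- \frac{16}{17 - 72} + 1153\right) 900 = \left(- \frac{16}{-55} + 1153\right) 900 = \left(\left(-16\right) \left(- \frac{1}{55}\right) + 1153\right) 900 = \left(\frac{16}{55} + 1153\right) 900 = \frac{63431}{55} \cdot 900 = \frac{11417580}{11}$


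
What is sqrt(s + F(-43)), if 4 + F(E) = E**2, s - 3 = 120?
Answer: 4*sqrt(123) ≈ 44.362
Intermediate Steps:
s = 123 (s = 3 + 120 = 123)
F(E) = -4 + E**2
sqrt(s + F(-43)) = sqrt(123 + (-4 + (-43)**2)) = sqrt(123 + (-4 + 1849)) = sqrt(123 + 1845) = sqrt(1968) = 4*sqrt(123)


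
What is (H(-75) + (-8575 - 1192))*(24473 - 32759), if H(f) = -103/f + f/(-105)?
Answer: 14159611198/175 ≈ 8.0912e+7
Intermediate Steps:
H(f) = -103/f - f/105 (H(f) = -103/f + f*(-1/105) = -103/f - f/105)
(H(-75) + (-8575 - 1192))*(24473 - 32759) = ((-103/(-75) - 1/105*(-75)) + (-8575 - 1192))*(24473 - 32759) = ((-103*(-1/75) + 5/7) - 9767)*(-8286) = ((103/75 + 5/7) - 9767)*(-8286) = (1096/525 - 9767)*(-8286) = -5126579/525*(-8286) = 14159611198/175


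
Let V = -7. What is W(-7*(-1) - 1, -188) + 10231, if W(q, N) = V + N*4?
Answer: 9472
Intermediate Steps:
W(q, N) = -7 + 4*N (W(q, N) = -7 + N*4 = -7 + 4*N)
W(-7*(-1) - 1, -188) + 10231 = (-7 + 4*(-188)) + 10231 = (-7 - 752) + 10231 = -759 + 10231 = 9472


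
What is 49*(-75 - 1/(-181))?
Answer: -665126/181 ≈ -3674.7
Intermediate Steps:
49*(-75 - 1/(-181)) = 49*(-75 - 1*(-1/181)) = 49*(-75 + 1/181) = 49*(-13574/181) = -665126/181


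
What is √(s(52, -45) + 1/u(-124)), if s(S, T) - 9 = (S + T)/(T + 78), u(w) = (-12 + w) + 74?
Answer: √38495490/2046 ≈ 3.0325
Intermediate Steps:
u(w) = 62 + w
s(S, T) = 9 + (S + T)/(78 + T) (s(S, T) = 9 + (S + T)/(T + 78) = 9 + (S + T)/(78 + T))
√(s(52, -45) + 1/u(-124)) = √((702 + 52 + 10*(-45))/(78 - 45) + 1/(62 - 124)) = √((702 + 52 - 450)/33 + 1/(-62)) = √((1/33)*304 - 1/62) = √(304/33 - 1/62) = √(18815/2046) = √38495490/2046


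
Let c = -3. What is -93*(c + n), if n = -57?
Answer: 5580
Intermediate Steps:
-93*(c + n) = -93*(-3 - 57) = -93*(-60) = 5580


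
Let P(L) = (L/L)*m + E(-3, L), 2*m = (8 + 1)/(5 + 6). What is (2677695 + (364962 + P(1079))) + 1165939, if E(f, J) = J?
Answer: 92612859/22 ≈ 4.2097e+6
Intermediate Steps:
m = 9/22 (m = ((8 + 1)/(5 + 6))/2 = (9/11)/2 = (9*(1/11))/2 = (½)*(9/11) = 9/22 ≈ 0.40909)
P(L) = 9/22 + L (P(L) = (L/L)*(9/22) + L = 1*(9/22) + L = 9/22 + L)
(2677695 + (364962 + P(1079))) + 1165939 = (2677695 + (364962 + (9/22 + 1079))) + 1165939 = (2677695 + (364962 + 23747/22)) + 1165939 = (2677695 + 8052911/22) + 1165939 = 66962201/22 + 1165939 = 92612859/22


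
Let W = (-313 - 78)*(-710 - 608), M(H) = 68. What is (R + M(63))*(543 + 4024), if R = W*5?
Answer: 11768053786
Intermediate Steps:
W = 515338 (W = -391*(-1318) = 515338)
R = 2576690 (R = 515338*5 = 2576690)
(R + M(63))*(543 + 4024) = (2576690 + 68)*(543 + 4024) = 2576758*4567 = 11768053786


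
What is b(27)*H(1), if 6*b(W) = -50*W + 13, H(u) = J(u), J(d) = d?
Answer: -1337/6 ≈ -222.83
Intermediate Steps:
H(u) = u
b(W) = 13/6 - 25*W/3 (b(W) = (-50*W + 13)/6 = (13 - 50*W)/6 = 13/6 - 25*W/3)
b(27)*H(1) = (13/6 - 25/3*27)*1 = (13/6 - 225)*1 = -1337/6*1 = -1337/6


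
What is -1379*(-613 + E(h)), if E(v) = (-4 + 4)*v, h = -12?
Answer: 845327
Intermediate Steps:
E(v) = 0 (E(v) = 0*v = 0)
-1379*(-613 + E(h)) = -1379*(-613 + 0) = -1379*(-613) = 845327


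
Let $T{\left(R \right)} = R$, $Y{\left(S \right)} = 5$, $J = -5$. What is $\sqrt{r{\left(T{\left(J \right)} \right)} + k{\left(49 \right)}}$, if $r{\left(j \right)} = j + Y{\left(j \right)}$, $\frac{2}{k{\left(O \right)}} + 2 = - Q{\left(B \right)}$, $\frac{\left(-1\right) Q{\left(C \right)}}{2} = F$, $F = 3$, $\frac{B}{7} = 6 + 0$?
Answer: $\frac{\sqrt{2}}{2} \approx 0.70711$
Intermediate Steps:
$B = 42$ ($B = 7 \left(6 + 0\right) = 7 \cdot 6 = 42$)
$Q{\left(C \right)} = -6$ ($Q{\left(C \right)} = \left(-2\right) 3 = -6$)
$k{\left(O \right)} = \frac{1}{2}$ ($k{\left(O \right)} = \frac{2}{-2 - -6} = \frac{2}{-2 + 6} = \frac{2}{4} = 2 \cdot \frac{1}{4} = \frac{1}{2}$)
$r{\left(j \right)} = 5 + j$ ($r{\left(j \right)} = j + 5 = 5 + j$)
$\sqrt{r{\left(T{\left(J \right)} \right)} + k{\left(49 \right)}} = \sqrt{\left(5 - 5\right) + \frac{1}{2}} = \sqrt{0 + \frac{1}{2}} = \sqrt{\frac{1}{2}} = \frac{\sqrt{2}}{2}$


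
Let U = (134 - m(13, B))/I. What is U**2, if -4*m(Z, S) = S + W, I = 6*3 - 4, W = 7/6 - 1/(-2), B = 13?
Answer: 3481/36 ≈ 96.694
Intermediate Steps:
W = 5/3 (W = 7*(1/6) - 1*(-1/2) = 7/6 + 1/2 = 5/3 ≈ 1.6667)
I = 14 (I = 18 - 4 = 14)
m(Z, S) = -5/12 - S/4 (m(Z, S) = -(S + 5/3)/4 = -(5/3 + S)/4 = -5/12 - S/4)
U = 59/6 (U = (134 - (-5/12 - 1/4*13))/14 = (134 - (-5/12 - 13/4))*(1/14) = (134 - 1*(-11/3))*(1/14) = (134 + 11/3)*(1/14) = (413/3)*(1/14) = 59/6 ≈ 9.8333)
U**2 = (59/6)**2 = 3481/36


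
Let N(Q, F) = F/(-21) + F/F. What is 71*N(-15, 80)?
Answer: -4189/21 ≈ -199.48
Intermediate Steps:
N(Q, F) = 1 - F/21 (N(Q, F) = F*(-1/21) + 1 = -F/21 + 1 = 1 - F/21)
71*N(-15, 80) = 71*(1 - 1/21*80) = 71*(1 - 80/21) = 71*(-59/21) = -4189/21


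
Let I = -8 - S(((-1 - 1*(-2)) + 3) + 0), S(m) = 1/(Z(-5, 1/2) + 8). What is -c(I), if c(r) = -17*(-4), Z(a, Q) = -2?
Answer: -68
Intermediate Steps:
S(m) = ⅙ (S(m) = 1/(-2 + 8) = 1/6 = ⅙)
I = -49/6 (I = -8 - 1*⅙ = -8 - ⅙ = -49/6 ≈ -8.1667)
c(r) = 68
-c(I) = -1*68 = -68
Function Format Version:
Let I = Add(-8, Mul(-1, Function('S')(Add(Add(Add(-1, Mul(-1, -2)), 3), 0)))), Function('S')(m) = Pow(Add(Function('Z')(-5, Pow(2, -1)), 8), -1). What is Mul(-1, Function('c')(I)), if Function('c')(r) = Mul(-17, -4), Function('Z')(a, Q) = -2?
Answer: -68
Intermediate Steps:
Function('S')(m) = Rational(1, 6) (Function('S')(m) = Pow(Add(-2, 8), -1) = Pow(6, -1) = Rational(1, 6))
I = Rational(-49, 6) (I = Add(-8, Mul(-1, Rational(1, 6))) = Add(-8, Rational(-1, 6)) = Rational(-49, 6) ≈ -8.1667)
Function('c')(r) = 68
Mul(-1, Function('c')(I)) = Mul(-1, 68) = -68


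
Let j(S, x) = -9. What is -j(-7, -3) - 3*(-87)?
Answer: 270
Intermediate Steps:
-j(-7, -3) - 3*(-87) = -1*(-9) - 3*(-87) = 9 + 261 = 270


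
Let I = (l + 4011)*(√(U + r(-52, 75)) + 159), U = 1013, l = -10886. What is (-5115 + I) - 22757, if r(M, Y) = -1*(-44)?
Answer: -1120997 - 6875*√1057 ≈ -1.3445e+6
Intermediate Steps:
r(M, Y) = 44
I = -1093125 - 6875*√1057 (I = (-10886 + 4011)*(√(1013 + 44) + 159) = -6875*(√1057 + 159) = -6875*(159 + √1057) = -1093125 - 6875*√1057 ≈ -1.3166e+6)
(-5115 + I) - 22757 = (-5115 + (-1093125 - 6875*√1057)) - 22757 = (-1098240 - 6875*√1057) - 22757 = -1120997 - 6875*√1057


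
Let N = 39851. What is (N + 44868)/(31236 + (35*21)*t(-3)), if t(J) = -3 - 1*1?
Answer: 84719/28296 ≈ 2.9940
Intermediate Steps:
t(J) = -4 (t(J) = -3 - 1 = -4)
(N + 44868)/(31236 + (35*21)*t(-3)) = (39851 + 44868)/(31236 + (35*21)*(-4)) = 84719/(31236 + 735*(-4)) = 84719/(31236 - 2940) = 84719/28296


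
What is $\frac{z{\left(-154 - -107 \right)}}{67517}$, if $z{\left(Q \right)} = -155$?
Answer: $- \frac{155}{67517} \approx -0.0022957$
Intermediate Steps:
$\frac{z{\left(-154 - -107 \right)}}{67517} = - \frac{155}{67517}$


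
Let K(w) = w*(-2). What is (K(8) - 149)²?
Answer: 27225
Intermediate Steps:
K(w) = -2*w
(K(8) - 149)² = (-2*8 - 149)² = (-16 - 149)² = (-165)² = 27225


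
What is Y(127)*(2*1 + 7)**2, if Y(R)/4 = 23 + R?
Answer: 48600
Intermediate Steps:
Y(R) = 92 + 4*R (Y(R) = 4*(23 + R) = 92 + 4*R)
Y(127)*(2*1 + 7)**2 = (92 + 4*127)*(2*1 + 7)**2 = (92 + 508)*(2 + 7)**2 = 600*9**2 = 600*81 = 48600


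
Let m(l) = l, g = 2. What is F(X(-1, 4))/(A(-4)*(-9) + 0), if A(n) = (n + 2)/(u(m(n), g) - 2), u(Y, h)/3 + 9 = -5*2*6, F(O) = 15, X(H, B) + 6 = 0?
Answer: -1045/6 ≈ -174.17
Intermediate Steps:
X(H, B) = -6 (X(H, B) = -6 + 0 = -6)
u(Y, h) = -207 (u(Y, h) = -27 + 3*(-5*2*6) = -27 + 3*(-10*6) = -27 + 3*(-60) = -27 - 180 = -207)
A(n) = -2/209 - n/209 (A(n) = (n + 2)/(-207 - 2) = (2 + n)/(-209) = (2 + n)*(-1/209) = -2/209 - n/209)
F(X(-1, 4))/(A(-4)*(-9) + 0) = 15/((-2/209 - 1/209*(-4))*(-9) + 0) = 15/((-2/209 + 4/209)*(-9) + 0) = 15/((2/209)*(-9) + 0) = 15/(-18/209 + 0) = 15/(-18/209) = 15*(-209/18) = -1045/6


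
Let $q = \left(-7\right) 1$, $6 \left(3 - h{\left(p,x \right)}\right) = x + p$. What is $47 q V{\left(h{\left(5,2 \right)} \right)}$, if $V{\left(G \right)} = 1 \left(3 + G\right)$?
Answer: $- \frac{9541}{6} \approx -1590.2$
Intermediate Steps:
$h{\left(p,x \right)} = 3 - \frac{p}{6} - \frac{x}{6}$ ($h{\left(p,x \right)} = 3 - \frac{x + p}{6} = 3 - \frac{p + x}{6} = 3 - \left(\frac{p}{6} + \frac{x}{6}\right) = 3 - \frac{p}{6} - \frac{x}{6}$)
$V{\left(G \right)} = 3 + G$
$q = -7$
$47 q V{\left(h{\left(5,2 \right)} \right)} = 47 \left(-7\right) \left(3 - - \frac{11}{6}\right) = - 329 \left(3 - - \frac{11}{6}\right) = - 329 \left(3 + \frac{11}{6}\right) = \left(-329\right) \frac{29}{6} = - \frac{9541}{6}$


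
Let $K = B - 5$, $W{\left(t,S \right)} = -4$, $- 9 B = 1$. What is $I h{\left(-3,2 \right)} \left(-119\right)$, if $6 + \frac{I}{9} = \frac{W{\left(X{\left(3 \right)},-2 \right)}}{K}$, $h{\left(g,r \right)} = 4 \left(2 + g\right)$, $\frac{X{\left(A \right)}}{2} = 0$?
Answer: $- \frac{514080}{23} \approx -22351.0$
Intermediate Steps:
$B = - \frac{1}{9}$ ($B = \left(- \frac{1}{9}\right) 1 = - \frac{1}{9} \approx -0.11111$)
$X{\left(A \right)} = 0$ ($X{\left(A \right)} = 2 \cdot 0 = 0$)
$h{\left(g,r \right)} = 8 + 4 g$
$K = - \frac{46}{9}$ ($K = - \frac{1}{9} - 5 = - \frac{46}{9} \approx -5.1111$)
$I = - \frac{1080}{23}$ ($I = -54 + 9 \left(- \frac{4}{- \frac{46}{9}}\right) = -54 + 9 \left(\left(-4\right) \left(- \frac{9}{46}\right)\right) = -54 + 9 \cdot \frac{18}{23} = -54 + \frac{162}{23} = - \frac{1080}{23} \approx -46.957$)
$I h{\left(-3,2 \right)} \left(-119\right) = - \frac{1080 \left(8 + 4 \left(-3\right)\right) \left(-119\right)}{23} = - \frac{1080 \left(8 - 12\right) \left(-119\right)}{23} = - \frac{1080 \left(\left(-4\right) \left(-119\right)\right)}{23} = \left(- \frac{1080}{23}\right) 476 = - \frac{514080}{23}$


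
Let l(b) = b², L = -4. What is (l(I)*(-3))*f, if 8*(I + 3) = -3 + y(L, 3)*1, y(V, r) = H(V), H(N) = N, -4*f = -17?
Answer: -49011/256 ≈ -191.45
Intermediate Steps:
f = 17/4 (f = -¼*(-17) = 17/4 ≈ 4.2500)
y(V, r) = V
I = -31/8 (I = -3 + (-3 - 4*1)/8 = -3 + (-3 - 4)/8 = -3 + (⅛)*(-7) = -3 - 7/8 = -31/8 ≈ -3.8750)
(l(I)*(-3))*f = ((-31/8)²*(-3))*(17/4) = ((961/64)*(-3))*(17/4) = -2883/64*17/4 = -49011/256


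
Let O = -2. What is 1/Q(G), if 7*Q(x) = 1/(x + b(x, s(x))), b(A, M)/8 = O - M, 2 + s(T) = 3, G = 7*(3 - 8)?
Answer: -413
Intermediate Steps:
G = -35 (G = 7*(-5) = -35)
s(T) = 1 (s(T) = -2 + 3 = 1)
b(A, M) = -16 - 8*M (b(A, M) = 8*(-2 - M) = -16 - 8*M)
Q(x) = 1/(7*(-24 + x)) (Q(x) = 1/(7*(x + (-16 - 8*1))) = 1/(7*(x + (-16 - 8))) = 1/(7*(x - 24)) = 1/(7*(-24 + x)))
1/Q(G) = 1/(1/(7*(-24 - 35))) = 1/((1/7)/(-59)) = 1/((1/7)*(-1/59)) = 1/(-1/413) = -413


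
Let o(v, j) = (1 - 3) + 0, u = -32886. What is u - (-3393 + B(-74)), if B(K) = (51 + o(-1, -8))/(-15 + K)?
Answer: -2624828/89 ≈ -29492.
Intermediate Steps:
o(v, j) = -2 (o(v, j) = -2 + 0 = -2)
B(K) = 49/(-15 + K) (B(K) = (51 - 2)/(-15 + K) = 49/(-15 + K))
u - (-3393 + B(-74)) = -32886 - (-3393 + 49/(-15 - 74)) = -32886 - (-3393 + 49/(-89)) = -32886 - (-3393 + 49*(-1/89)) = -32886 - (-3393 - 49/89) = -32886 - 1*(-302026/89) = -32886 + 302026/89 = -2624828/89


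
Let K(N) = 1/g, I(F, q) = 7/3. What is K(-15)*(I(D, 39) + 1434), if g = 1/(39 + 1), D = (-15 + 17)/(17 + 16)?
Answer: 172360/3 ≈ 57453.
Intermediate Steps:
D = 2/33 ≈ 0.060606
g = 1/40 ≈ 0.025000
I(F, q) = 7/3 (I(F, q) = 7*(⅓) = 7/3)
K(N) = 40 (K(N) = 1/(1/40) = 40)
K(-15)*(I(D, 39) + 1434) = 40*(7/3 + 1434) = 40*(4309/3) = 172360/3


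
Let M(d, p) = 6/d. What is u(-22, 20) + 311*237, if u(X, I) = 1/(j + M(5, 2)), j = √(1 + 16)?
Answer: 28671993/389 + 25*√17/389 ≈ 73707.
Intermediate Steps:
j = √17 ≈ 4.1231
u(X, I) = 1/(6/5 + √17) (u(X, I) = 1/(√17 + 6/5) = 1/(6/5 + √17))
u(-22, 20) + 311*237 = (-30/389 + 25*√17/389) + 311*237 = (-30/389 + 25*√17/389) + 73707 = 28671993/389 + 25*√17/389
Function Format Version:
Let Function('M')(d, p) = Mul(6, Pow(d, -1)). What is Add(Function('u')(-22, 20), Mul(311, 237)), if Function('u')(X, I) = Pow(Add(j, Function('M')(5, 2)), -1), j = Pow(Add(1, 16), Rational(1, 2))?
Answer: Add(Rational(28671993, 389), Mul(Rational(25, 389), Pow(17, Rational(1, 2)))) ≈ 73707.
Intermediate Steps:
j = Pow(17, Rational(1, 2)) ≈ 4.1231
Function('u')(X, I) = Pow(Add(Rational(6, 5), Pow(17, Rational(1, 2))), -1) (Function('u')(X, I) = Pow(Add(Pow(17, Rational(1, 2)), Mul(6, Pow(5, -1))), -1) = Pow(Add(Pow(17, Rational(1, 2)), Mul(6, Rational(1, 5))), -1) = Pow(Add(Pow(17, Rational(1, 2)), Rational(6, 5)), -1) = Pow(Add(Rational(6, 5), Pow(17, Rational(1, 2))), -1))
Add(Function('u')(-22, 20), Mul(311, 237)) = Add(Add(Rational(-30, 389), Mul(Rational(25, 389), Pow(17, Rational(1, 2)))), Mul(311, 237)) = Add(Add(Rational(-30, 389), Mul(Rational(25, 389), Pow(17, Rational(1, 2)))), 73707) = Add(Rational(28671993, 389), Mul(Rational(25, 389), Pow(17, Rational(1, 2))))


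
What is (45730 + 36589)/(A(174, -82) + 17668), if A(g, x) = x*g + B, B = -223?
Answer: 82319/3177 ≈ 25.911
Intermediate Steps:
A(g, x) = -223 + g*x (A(g, x) = x*g - 223 = g*x - 223 = -223 + g*x)
(45730 + 36589)/(A(174, -82) + 17668) = (45730 + 36589)/((-223 + 174*(-82)) + 17668) = 82319/((-223 - 14268) + 17668) = 82319/(-14491 + 17668) = 82319/3177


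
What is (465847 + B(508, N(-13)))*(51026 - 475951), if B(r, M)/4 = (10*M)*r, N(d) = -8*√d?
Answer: -197950036475 + 69075808000*I*√13 ≈ -1.9795e+11 + 2.4906e+11*I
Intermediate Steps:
B(r, M) = 40*M*r (B(r, M) = 4*((10*M)*r) = 4*(10*M*r) = 40*M*r)
(465847 + B(508, N(-13)))*(51026 - 475951) = (465847 + 40*(-8*I*√13)*508)*(51026 - 475951) = (465847 + 40*(-8*I*√13)*508)*(-424925) = (465847 - 162560*I*√13)*(-424925) = -197950036475 + 69075808000*I*√13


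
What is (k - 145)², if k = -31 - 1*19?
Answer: 38025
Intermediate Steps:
k = -50 (k = -31 - 19 = -50)
(k - 145)² = (-50 - 145)² = (-195)² = 38025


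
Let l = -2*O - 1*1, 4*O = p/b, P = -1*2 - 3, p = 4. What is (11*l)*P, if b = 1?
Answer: 165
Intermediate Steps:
P = -5 (P = -2 - 3 = -5)
O = 1 (O = (4/1)/4 = (4*1)/4 = (¼)*4 = 1)
l = -3 (l = -2*1 - 1*1 = -2 - 1 = -3)
(11*l)*P = (11*(-3))*(-5) = -33*(-5) = 165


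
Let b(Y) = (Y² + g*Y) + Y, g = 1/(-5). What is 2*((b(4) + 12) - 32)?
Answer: -8/5 ≈ -1.6000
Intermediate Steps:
g = -⅕ ≈ -0.20000
b(Y) = Y² + 4*Y/5 (b(Y) = (Y² - Y/5) + Y = Y² + 4*Y/5)
2*((b(4) + 12) - 32) = 2*(((⅕)*4*(4 + 5*4) + 12) - 32) = 2*(((⅕)*4*(4 + 20) + 12) - 32) = 2*(((⅕)*4*24 + 12) - 32) = 2*((96/5 + 12) - 32) = 2*(156/5 - 32) = 2*(-⅘) = -8/5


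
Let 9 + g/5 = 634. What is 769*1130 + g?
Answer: 872095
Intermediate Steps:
g = 3125 (g = -45 + 5*634 = -45 + 3170 = 3125)
769*1130 + g = 769*1130 + 3125 = 868970 + 3125 = 872095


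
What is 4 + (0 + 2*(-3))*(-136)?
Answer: 820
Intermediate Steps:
4 + (0 + 2*(-3))*(-136) = 4 + (0 - 6)*(-136) = 4 - 6*(-136) = 4 + 816 = 820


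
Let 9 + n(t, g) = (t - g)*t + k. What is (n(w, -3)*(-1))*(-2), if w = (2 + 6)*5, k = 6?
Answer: 3434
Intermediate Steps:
w = 40 (w = 8*5 = 40)
n(t, g) = -3 + t*(t - g) (n(t, g) = -9 + ((t - g)*t + 6) = -9 + (t*(t - g) + 6) = -9 + (6 + t*(t - g)) = -3 + t*(t - g))
(n(w, -3)*(-1))*(-2) = ((-3 + 40² - 1*(-3)*40)*(-1))*(-2) = ((-3 + 1600 + 120)*(-1))*(-2) = (1717*(-1))*(-2) = -1717*(-2) = 3434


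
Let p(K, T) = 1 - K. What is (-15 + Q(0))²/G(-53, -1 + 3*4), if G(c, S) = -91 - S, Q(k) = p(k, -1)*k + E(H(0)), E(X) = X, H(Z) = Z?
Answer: -75/34 ≈ -2.2059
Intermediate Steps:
Q(k) = k*(1 - k) (Q(k) = (1 - k)*k + 0 = k*(1 - k) + 0 = k*(1 - k))
(-15 + Q(0))²/G(-53, -1 + 3*4) = (-15 + 0*(1 - 1*0))²/(-91 - (-1 + 3*4)) = (-15 + 0*(1 + 0))²/(-91 - (-1 + 12)) = (-15 + 0*1)²/(-91 - 1*11) = (-15 + 0)²/(-91 - 11) = (-15)²/(-102) = 225*(-1/102) = -75/34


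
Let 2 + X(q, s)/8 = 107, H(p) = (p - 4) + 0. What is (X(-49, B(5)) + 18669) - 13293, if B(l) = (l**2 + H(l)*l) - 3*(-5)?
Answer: 6216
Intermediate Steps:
H(p) = -4 + p (H(p) = (-4 + p) + 0 = -4 + p)
B(l) = 15 + l**2 + l*(-4 + l) (B(l) = (l**2 + (-4 + l)*l) - 3*(-5) = (l**2 + l*(-4 + l)) + 15 = 15 + l**2 + l*(-4 + l))
X(q, s) = 840 (X(q, s) = -16 + 8*107 = -16 + 856 = 840)
(X(-49, B(5)) + 18669) - 13293 = (840 + 18669) - 13293 = 19509 - 13293 = 6216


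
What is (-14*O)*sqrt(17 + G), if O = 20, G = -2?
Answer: -280*sqrt(15) ≈ -1084.4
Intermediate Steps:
(-14*O)*sqrt(17 + G) = (-14*20)*sqrt(17 - 2) = -280*sqrt(15)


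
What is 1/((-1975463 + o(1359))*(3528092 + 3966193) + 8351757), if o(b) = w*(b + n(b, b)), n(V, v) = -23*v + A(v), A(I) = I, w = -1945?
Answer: 1/401190757873977 ≈ 2.4926e-15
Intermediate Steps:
n(V, v) = -22*v (n(V, v) = -23*v + v = -22*v)
o(b) = 40845*b (o(b) = -1945*(b - 22*b) = -(-40845)*b = 40845*b)
1/((-1975463 + o(1359))*(3528092 + 3966193) + 8351757) = 1/((-1975463 + 40845*1359)*(3528092 + 3966193) + 8351757) = 1/((-1975463 + 55508355)*7494285 + 8351757) = 1/(53532892*7494285 + 8351757) = 1/(401190749522220 + 8351757) = 1/401190757873977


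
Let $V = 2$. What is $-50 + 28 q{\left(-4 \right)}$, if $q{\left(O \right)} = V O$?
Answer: $-274$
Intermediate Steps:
$q{\left(O \right)} = 2 O$
$-50 + 28 q{\left(-4 \right)} = -50 + 28 \cdot 2 \left(-4\right) = -50 + 28 \left(-8\right) = -50 - 224 = -274$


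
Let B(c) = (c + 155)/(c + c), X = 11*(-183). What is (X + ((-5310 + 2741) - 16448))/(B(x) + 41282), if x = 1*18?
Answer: -151416/297265 ≈ -0.50936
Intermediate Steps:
x = 18
X = -2013
B(c) = (155 + c)/(2*c) (B(c) = (155 + c)/((2*c)) = (155 + c)*(1/(2*c)) = (155 + c)/(2*c))
(X + ((-5310 + 2741) - 16448))/(B(x) + 41282) = (-2013 + ((-5310 + 2741) - 16448))/((1/2)*(155 + 18)/18 + 41282) = (-2013 + (-2569 - 16448))/((1/2)*(1/18)*173 + 41282) = (-2013 - 19017)/(173/36 + 41282) = -21030/1486325/36 = -21030*36/1486325 = -151416/297265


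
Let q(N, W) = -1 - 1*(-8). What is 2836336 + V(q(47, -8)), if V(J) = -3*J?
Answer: 2836315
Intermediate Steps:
q(N, W) = 7 (q(N, W) = -1 + 8 = 7)
2836336 + V(q(47, -8)) = 2836336 - 3*7 = 2836336 - 21 = 2836315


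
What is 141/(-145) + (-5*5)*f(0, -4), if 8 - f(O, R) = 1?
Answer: -25516/145 ≈ -175.97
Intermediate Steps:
f(O, R) = 7 (f(O, R) = 8 - 1*1 = 8 - 1 = 7)
141/(-145) + (-5*5)*f(0, -4) = 141/(-145) - 5*5*7 = -1/145*141 - 25*7 = -141/145 - 175 = -25516/145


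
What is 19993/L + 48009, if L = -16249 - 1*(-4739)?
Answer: 552563597/11510 ≈ 48007.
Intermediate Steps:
L = -11510 (L = -16249 + 4739 = -11510)
19993/L + 48009 = 19993/(-11510) + 48009 = 19993*(-1/11510) + 48009 = -19993/11510 + 48009 = 552563597/11510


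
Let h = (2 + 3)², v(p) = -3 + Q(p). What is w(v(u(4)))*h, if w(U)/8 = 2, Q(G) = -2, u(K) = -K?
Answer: 400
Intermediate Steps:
v(p) = -5 (v(p) = -3 - 2 = -5)
w(U) = 16 (w(U) = 8*2 = 16)
h = 25 (h = 5² = 25)
w(v(u(4)))*h = 16*25 = 400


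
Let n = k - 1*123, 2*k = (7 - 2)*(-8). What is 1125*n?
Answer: -160875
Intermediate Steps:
k = -20 (k = ((7 - 2)*(-8))/2 = (5*(-8))/2 = (½)*(-40) = -20)
n = -143 (n = -20 - 1*123 = -20 - 123 = -143)
1125*n = 1125*(-143) = -160875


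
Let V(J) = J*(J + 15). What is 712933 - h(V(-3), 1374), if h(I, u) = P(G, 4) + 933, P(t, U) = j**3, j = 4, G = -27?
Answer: 711936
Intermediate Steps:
P(t, U) = 64 (P(t, U) = 4**3 = 64)
V(J) = J*(15 + J)
h(I, u) = 997 (h(I, u) = 64 + 933 = 997)
712933 - h(V(-3), 1374) = 712933 - 1*997 = 712933 - 997 = 711936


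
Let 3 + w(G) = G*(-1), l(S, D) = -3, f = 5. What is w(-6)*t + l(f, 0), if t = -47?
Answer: -144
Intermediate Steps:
w(G) = -3 - G (w(G) = -3 + G*(-1) = -3 - G)
w(-6)*t + l(f, 0) = (-3 - 1*(-6))*(-47) - 3 = (-3 + 6)*(-47) - 3 = 3*(-47) - 3 = -141 - 3 = -144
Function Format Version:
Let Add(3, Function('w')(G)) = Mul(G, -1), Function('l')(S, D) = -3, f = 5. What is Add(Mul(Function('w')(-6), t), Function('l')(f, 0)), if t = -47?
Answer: -144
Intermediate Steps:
Function('w')(G) = Add(-3, Mul(-1, G)) (Function('w')(G) = Add(-3, Mul(G, -1)) = Add(-3, Mul(-1, G)))
Add(Mul(Function('w')(-6), t), Function('l')(f, 0)) = Add(Mul(Add(-3, Mul(-1, -6)), -47), -3) = Add(Mul(Add(-3, 6), -47), -3) = Add(Mul(3, -47), -3) = Add(-141, -3) = -144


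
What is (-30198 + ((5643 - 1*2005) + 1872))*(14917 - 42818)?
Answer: 688819888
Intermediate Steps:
(-30198 + ((5643 - 1*2005) + 1872))*(14917 - 42818) = (-30198 + ((5643 - 2005) + 1872))*(-27901) = (-30198 + (3638 + 1872))*(-27901) = (-30198 + 5510)*(-27901) = -24688*(-27901) = 688819888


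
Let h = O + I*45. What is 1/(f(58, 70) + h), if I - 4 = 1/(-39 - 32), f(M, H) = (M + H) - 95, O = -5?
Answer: 71/14723 ≈ 0.0048224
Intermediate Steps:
f(M, H) = -95 + H + M (f(M, H) = (H + M) - 95 = -95 + H + M)
I = 283/71 (I = 4 + 1/(-39 - 32) = 4 + 1/(-71) = 4 - 1/71 = 283/71 ≈ 3.9859)
h = 12380/71 (h = -5 + (283/71)*45 = -5 + 12735/71 = 12380/71 ≈ 174.37)
1/(f(58, 70) + h) = 1/((-95 + 70 + 58) + 12380/71) = 1/(33 + 12380/71) = 1/(14723/71) = 71/14723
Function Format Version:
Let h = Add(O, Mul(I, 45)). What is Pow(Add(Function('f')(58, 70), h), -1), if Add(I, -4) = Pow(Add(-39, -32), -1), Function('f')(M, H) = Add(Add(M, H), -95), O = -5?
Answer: Rational(71, 14723) ≈ 0.0048224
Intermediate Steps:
Function('f')(M, H) = Add(-95, H, M) (Function('f')(M, H) = Add(Add(H, M), -95) = Add(-95, H, M))
I = Rational(283, 71) (I = Add(4, Pow(Add(-39, -32), -1)) = Add(4, Pow(-71, -1)) = Add(4, Rational(-1, 71)) = Rational(283, 71) ≈ 3.9859)
h = Rational(12380, 71) (h = Add(-5, Mul(Rational(283, 71), 45)) = Add(-5, Rational(12735, 71)) = Rational(12380, 71) ≈ 174.37)
Pow(Add(Function('f')(58, 70), h), -1) = Pow(Add(Add(-95, 70, 58), Rational(12380, 71)), -1) = Pow(Add(33, Rational(12380, 71)), -1) = Pow(Rational(14723, 71), -1) = Rational(71, 14723)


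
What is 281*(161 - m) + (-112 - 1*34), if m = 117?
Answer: 12218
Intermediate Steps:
281*(161 - m) + (-112 - 1*34) = 281*(161 - 1*117) + (-112 - 1*34) = 281*(161 - 117) + (-112 - 34) = 281*44 - 146 = 12364 - 146 = 12218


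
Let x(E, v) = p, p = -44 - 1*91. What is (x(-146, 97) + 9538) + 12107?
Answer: 21510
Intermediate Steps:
p = -135 (p = -44 - 91 = -135)
x(E, v) = -135
(x(-146, 97) + 9538) + 12107 = (-135 + 9538) + 12107 = 9403 + 12107 = 21510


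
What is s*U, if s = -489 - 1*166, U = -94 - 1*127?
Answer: 144755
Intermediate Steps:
U = -221 (U = -94 - 127 = -221)
s = -655 (s = -489 - 166 = -655)
s*U = -655*(-221) = 144755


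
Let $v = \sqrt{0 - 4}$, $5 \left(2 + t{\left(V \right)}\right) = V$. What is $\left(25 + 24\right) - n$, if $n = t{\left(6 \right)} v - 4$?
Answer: $53 + \frac{8 i}{5} \approx 53.0 + 1.6 i$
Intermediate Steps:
$t{\left(V \right)} = -2 + \frac{V}{5}$
$v = 2 i$ ($v = \sqrt{-4} = 2 i \approx 2.0 i$)
$n = -4 - \frac{8 i}{5}$ ($n = \left(-2 + \frac{1}{5} \cdot 6\right) 2 i - 4 = \left(-2 + \frac{6}{5}\right) 2 i - 4 = - \frac{4 \cdot 2 i}{5} - 4 = - \frac{8 i}{5} - 4 = -4 - \frac{8 i}{5} \approx -4.0 - 1.6 i$)
$\left(25 + 24\right) - n = \left(25 + 24\right) - \left(-4 - \frac{8 i}{5}\right) = 49 + \left(4 + \frac{8 i}{5}\right) = 53 + \frac{8 i}{5}$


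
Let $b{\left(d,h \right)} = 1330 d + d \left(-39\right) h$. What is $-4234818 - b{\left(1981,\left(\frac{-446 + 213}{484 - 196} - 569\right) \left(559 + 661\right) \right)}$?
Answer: $- \frac{1289154668977}{24} \approx -5.3715 \cdot 10^{10}$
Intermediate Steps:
$b{\left(d,h \right)} = 1330 d - 39 d h$ ($b{\left(d,h \right)} = 1330 d + - 39 d h = 1330 d - 39 d h$)
$-4234818 - b{\left(1981,\left(\frac{-446 + 213}{484 - 196} - 569\right) \left(559 + 661\right) \right)} = -4234818 - 1981 \left(1330 - 39 \left(\frac{-446 + 213}{484 - 196} - 569\right) \left(559 + 661\right)\right) = -4234818 - 1981 \left(1330 - 39 \left(- \frac{233}{288} - 569\right) 1220\right) = -4234818 - 1981 \left(1330 - 39 \left(\left(- \frac{164105}{288}\right) 1220\right)\right) = -4234818 - 1981 \left(1330 - - \frac{650676325}{24}\right) = -4234818 - 1981 \left(1330 + \frac{650676325}{24}\right) = -4234818 - 1981 \cdot \frac{650708245}{24} = -4234818 - \frac{1289053033345}{24} = - \frac{1289154668977}{24}$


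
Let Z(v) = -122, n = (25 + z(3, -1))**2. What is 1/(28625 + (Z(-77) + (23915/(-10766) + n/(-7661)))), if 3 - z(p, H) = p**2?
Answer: 82478326/2350692626637 ≈ 3.5087e-5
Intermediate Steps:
z(p, H) = 3 - p**2
n = 361 (n = (25 + (3 - 1*3**2))**2 = (25 + (3 - 1*9))**2 = (25 + (3 - 9))**2 = (25 - 6)**2 = 19**2 = 361)
1/(28625 + (Z(-77) + (23915/(-10766) + n/(-7661)))) = 1/(28625 + (-122 + (23915/(-10766) + 361/(-7661)))) = 1/(28625 + (-122 + (23915*(-1/10766) + 361*(-1/7661)))) = 1/(28625 + (-122 + (-23915/10766 - 361/7661))) = 1/(28625 + (-122 - 187099341/82478326)) = 1/(28625 - 10249455113/82478326) = 1/(2350692626637/82478326) = 82478326/2350692626637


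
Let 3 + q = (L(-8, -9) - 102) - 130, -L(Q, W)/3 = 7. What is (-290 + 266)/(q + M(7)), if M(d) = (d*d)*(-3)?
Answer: 24/403 ≈ 0.059553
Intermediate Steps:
L(Q, W) = -21 (L(Q, W) = -3*7 = -21)
M(d) = -3*d² (M(d) = d²*(-3) = -3*d²)
q = -256 (q = -3 + ((-21 - 102) - 130) = -3 + (-123 - 130) = -3 - 253 = -256)
(-290 + 266)/(q + M(7)) = (-290 + 266)/(-256 - 3*7²) = -24/(-256 - 3*49) = -24/(-256 - 147) = -24/(-403) = -24*(-1/403) = 24/403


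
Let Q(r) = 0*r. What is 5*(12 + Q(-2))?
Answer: 60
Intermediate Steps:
Q(r) = 0
5*(12 + Q(-2)) = 5*(12 + 0) = 5*12 = 60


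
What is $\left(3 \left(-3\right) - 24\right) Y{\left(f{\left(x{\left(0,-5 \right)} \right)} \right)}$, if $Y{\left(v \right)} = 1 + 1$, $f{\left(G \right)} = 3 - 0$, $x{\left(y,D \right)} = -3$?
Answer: $-66$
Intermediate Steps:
$f{\left(G \right)} = 3$ ($f{\left(G \right)} = 3 + 0 = 3$)
$Y{\left(v \right)} = 2$
$\left(3 \left(-3\right) - 24\right) Y{\left(f{\left(x{\left(0,-5 \right)} \right)} \right)} = \left(3 \left(-3\right) - 24\right) 2 = \left(-9 - 24\right) 2 = \left(-33\right) 2 = -66$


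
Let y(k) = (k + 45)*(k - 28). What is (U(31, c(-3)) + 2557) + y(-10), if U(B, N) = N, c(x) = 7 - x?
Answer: 1237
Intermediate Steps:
y(k) = (-28 + k)*(45 + k) (y(k) = (45 + k)*(-28 + k) = (-28 + k)*(45 + k))
(U(31, c(-3)) + 2557) + y(-10) = ((7 - 1*(-3)) + 2557) + (-1260 + (-10)² + 17*(-10)) = ((7 + 3) + 2557) + (-1260 + 100 - 170) = (10 + 2557) - 1330 = 2567 - 1330 = 1237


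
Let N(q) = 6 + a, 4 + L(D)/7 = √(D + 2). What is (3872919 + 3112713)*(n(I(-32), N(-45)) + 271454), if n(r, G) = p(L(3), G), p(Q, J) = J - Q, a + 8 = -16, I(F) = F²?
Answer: 1896347605248 - 48899424*√5 ≈ 1.8962e+12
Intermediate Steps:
L(D) = -28 + 7*√(2 + D) (L(D) = -28 + 7*√(D + 2) = -28 + 7*√(2 + D))
a = -24 (a = -8 - 16 = -24)
N(q) = -18 (N(q) = 6 - 24 = -18)
n(r, G) = 28 + G - 7*√5 (n(r, G) = G - (-28 + 7*√(2 + 3)) = G - (-28 + 7*√5) = G + (28 - 7*√5) = 28 + G - 7*√5)
(3872919 + 3112713)*(n(I(-32), N(-45)) + 271454) = (3872919 + 3112713)*((28 - 18 - 7*√5) + 271454) = 6985632*((10 - 7*√5) + 271454) = 6985632*(271464 - 7*√5) = 1896347605248 - 48899424*√5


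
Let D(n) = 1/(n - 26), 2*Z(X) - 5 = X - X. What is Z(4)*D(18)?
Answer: -5/16 ≈ -0.31250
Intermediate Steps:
Z(X) = 5/2 (Z(X) = 5/2 + (X - X)/2 = 5/2 + (1/2)*0 = 5/2 + 0 = 5/2)
D(n) = 1/(-26 + n)
Z(4)*D(18) = 5/(2*(-26 + 18)) = (5/2)/(-8) = (5/2)*(-1/8) = -5/16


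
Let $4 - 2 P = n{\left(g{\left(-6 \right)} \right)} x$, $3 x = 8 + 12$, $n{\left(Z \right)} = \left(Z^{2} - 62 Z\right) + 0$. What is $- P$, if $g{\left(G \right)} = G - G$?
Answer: $-2$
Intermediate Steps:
$g{\left(G \right)} = 0$
$n{\left(Z \right)} = Z^{2} - 62 Z$
$x = \frac{20}{3}$ ($x = \frac{8 + 12}{3} = \frac{1}{3} \cdot 20 = \frac{20}{3} \approx 6.6667$)
$P = 2$ ($P = 2 - \frac{0 \left(-62 + 0\right) \frac{20}{3}}{2} = 2 - \frac{0 \left(-62\right) \frac{20}{3}}{2} = 2 - \frac{0 \cdot \frac{20}{3}}{2} = 2 - 0 = 2 + 0 = 2$)
$- P = \left(-1\right) 2 = -2$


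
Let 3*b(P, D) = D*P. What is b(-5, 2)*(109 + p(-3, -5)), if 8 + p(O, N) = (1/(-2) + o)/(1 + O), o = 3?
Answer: -665/2 ≈ -332.50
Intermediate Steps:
b(P, D) = D*P/3 (b(P, D) = (D*P)/3 = D*P/3)
p(O, N) = -8 + 5/(2*(1 + O)) (p(O, N) = -8 + (1/(-2) + 3)/(1 + O) = -8 + (-½ + 3)/(1 + O) = -8 + 5/(2*(1 + O)))
b(-5, 2)*(109 + p(-3, -5)) = ((⅓)*2*(-5))*(109 + (-11 - 16*(-3))/(2*(1 - 3))) = -10*(109 + (½)*(-11 + 48)/(-2))/3 = -10*(109 + (½)*(-½)*37)/3 = -10*(109 - 37/4)/3 = -10/3*399/4 = -665/2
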